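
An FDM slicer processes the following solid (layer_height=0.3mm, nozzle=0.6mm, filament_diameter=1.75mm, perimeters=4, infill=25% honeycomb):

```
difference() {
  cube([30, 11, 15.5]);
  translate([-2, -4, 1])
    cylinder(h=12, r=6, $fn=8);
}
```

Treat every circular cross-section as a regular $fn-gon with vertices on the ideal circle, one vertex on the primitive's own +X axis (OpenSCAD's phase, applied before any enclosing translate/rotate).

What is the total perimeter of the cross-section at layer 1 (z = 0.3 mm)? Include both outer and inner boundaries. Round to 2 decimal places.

82.00 mm

At z = 0.3 mm: the cube is present — its section is the full 30×11 rectangle (perimeter 82.00 mm); the cylinder at (-2, -4) is absent (z outside [1, 13]); Taking the first minus the rest: none of the subtracted shapes is present at this height, so the 30×11 cube is unchanged — boundary = 82.00 mm. Overall, the cross-section is a single solid region. Total boundary length (outer) = 82.00 mm.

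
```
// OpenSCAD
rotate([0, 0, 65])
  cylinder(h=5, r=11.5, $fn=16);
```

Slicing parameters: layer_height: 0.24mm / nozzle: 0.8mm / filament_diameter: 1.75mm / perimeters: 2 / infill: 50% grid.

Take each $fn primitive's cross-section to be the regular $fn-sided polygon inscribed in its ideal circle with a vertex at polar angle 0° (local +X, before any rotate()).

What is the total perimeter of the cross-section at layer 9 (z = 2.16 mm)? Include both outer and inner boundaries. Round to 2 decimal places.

At z = 2.16 mm: the r=11.5 cylinder contributes a regular 16-gon of circumradius 11.5 (perimeter = 2·16·11.500·sin(180°/16) = 71.79 mm); (whole slice rotated 65° about Z — lengths, areas and connectivity unchanged). Overall, the cross-section is a single solid region. Total boundary length (outer) = 71.79 mm.

71.79 mm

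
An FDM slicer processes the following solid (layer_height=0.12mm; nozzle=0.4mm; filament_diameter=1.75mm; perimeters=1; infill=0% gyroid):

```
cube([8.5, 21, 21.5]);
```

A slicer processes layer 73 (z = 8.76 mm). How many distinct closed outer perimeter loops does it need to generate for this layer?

1

At z = 8.76 mm: the cube is present — its section is the full 8.5×21 rectangle. The result has 1 disconnected region.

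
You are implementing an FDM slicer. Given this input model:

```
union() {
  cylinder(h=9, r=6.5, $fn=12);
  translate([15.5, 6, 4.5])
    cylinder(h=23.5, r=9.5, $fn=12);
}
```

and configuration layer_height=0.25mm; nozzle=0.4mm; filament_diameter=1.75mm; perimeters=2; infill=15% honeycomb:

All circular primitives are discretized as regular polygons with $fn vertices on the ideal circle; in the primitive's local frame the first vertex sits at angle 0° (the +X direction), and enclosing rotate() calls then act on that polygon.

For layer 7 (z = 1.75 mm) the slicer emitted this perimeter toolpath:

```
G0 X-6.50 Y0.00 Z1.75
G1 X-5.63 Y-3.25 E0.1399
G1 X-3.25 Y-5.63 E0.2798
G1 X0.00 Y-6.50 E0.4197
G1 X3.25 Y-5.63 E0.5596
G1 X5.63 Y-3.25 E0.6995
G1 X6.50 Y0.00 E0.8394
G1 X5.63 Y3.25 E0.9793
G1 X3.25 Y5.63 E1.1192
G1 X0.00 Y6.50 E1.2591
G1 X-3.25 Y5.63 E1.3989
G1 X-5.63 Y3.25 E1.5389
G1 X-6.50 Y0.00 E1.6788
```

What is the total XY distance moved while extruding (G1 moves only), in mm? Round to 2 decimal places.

40.38 mm

Sum the Euclidean lengths of each G1 segment: total = 40.38 mm.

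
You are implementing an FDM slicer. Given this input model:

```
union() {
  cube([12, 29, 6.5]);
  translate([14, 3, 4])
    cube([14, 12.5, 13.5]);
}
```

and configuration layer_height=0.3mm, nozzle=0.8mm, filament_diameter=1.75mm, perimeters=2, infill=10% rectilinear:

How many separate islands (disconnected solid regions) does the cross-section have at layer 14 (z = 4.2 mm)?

2

At z = 4.2 mm: the cube (footprint 12×29) is included at this height; the cube at (14, 3) (footprint 14×12.5) is included at this height; Combining (union): the 2 present regions are separate (no shared area or edge), so areas and boundary lengths simply add and each stays a separate island — 2 connected regions. Overall, the cross-section has 2 separate islands. Island count = 2.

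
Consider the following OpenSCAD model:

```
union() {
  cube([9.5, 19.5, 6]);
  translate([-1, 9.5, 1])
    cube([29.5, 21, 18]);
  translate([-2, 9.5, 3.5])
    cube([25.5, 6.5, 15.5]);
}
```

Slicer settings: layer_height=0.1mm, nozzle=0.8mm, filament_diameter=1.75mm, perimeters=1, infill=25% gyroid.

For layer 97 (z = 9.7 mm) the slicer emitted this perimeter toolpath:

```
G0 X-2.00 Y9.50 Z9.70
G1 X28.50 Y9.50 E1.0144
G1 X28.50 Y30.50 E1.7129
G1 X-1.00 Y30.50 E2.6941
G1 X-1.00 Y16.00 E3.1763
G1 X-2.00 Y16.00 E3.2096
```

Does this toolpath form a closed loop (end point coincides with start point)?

Start point (G0): (-2.00, 9.50). End point (last G1): the path does not return to the start — open.

no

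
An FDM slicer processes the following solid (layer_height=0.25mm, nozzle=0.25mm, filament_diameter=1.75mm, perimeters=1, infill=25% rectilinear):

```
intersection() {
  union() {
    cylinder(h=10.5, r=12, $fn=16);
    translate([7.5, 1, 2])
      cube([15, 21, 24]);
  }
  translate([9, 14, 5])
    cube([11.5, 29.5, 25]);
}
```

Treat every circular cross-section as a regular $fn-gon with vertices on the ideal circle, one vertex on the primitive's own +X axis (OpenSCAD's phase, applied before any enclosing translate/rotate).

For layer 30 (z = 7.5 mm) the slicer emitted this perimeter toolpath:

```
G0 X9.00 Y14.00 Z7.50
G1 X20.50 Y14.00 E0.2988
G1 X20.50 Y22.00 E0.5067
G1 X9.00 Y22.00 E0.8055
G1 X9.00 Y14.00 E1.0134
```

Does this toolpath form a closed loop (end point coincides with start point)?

yes

Start point (G0): (9.00, 14.00). End point (last G1): the path returns to the start — closed.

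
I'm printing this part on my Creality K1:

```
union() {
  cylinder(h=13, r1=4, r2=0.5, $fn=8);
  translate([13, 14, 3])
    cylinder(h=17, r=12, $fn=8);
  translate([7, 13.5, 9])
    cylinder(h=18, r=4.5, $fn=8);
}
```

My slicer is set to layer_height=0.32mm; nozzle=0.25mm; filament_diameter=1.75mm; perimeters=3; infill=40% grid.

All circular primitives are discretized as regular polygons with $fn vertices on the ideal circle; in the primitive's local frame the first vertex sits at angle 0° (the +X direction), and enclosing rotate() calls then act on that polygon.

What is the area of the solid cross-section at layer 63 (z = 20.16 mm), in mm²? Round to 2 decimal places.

57.28 mm²

At z = 20.16 mm: the cone is not intersected at this z (z outside [0, 13]); the cylinder at (13, 14) is absent (z outside [3, 20]); the r=4.5 cylinder at (7, 13.5) gives a regular 8-gon of circumradius 4.5 (constant along its height) (area = (8/2)·4.500²·sin(360°/8) = 57.28 mm²); Taking the union: only the r=4.5 cylinder at (7, 13.5) is present, so the union is just that shape — area = 57.28 mm². Overall, the cross-section is a single solid region. Net area = 57.28 mm².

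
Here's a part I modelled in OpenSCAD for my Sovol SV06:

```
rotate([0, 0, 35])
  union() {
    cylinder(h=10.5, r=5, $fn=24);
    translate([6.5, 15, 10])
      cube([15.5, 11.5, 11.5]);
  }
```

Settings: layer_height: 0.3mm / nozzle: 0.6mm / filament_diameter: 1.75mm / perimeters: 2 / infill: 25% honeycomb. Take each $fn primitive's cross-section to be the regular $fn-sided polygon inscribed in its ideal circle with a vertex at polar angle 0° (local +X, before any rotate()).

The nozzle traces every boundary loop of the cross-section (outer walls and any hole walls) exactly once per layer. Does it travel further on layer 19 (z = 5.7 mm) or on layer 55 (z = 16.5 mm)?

Layer 19 (z = 5.7): the r=5 cylinder gives a regular 24-gon of circumradius 5 (constant along its height) (perimeter = 2·24·5.000·sin(180°/24) = 31.33 mm); the cube at (6.5, 15) is not intersected at this z (z outside [10, 21.5]); Combining (union): only the r=5 cylinder is present, so the union is just that shape — boundary = 31.33 mm; (whole slice rotated 35° about Z — lengths, areas and connectivity unchanged). So its perimeter = 31.33 mm. Layer 55 (z = 16.5): the cylinder is absent (z outside [0, 10.5]); the cube at (6.5, 15) (footprint 15.5×11.5) is included at this height (perimeter 54.00 mm); Taking the union: only the 15.5×11.5 cube at (6.5, 15) is present, so the union is just that shape — boundary = 54.00 mm; (whole slice rotated 35° about Z — lengths, areas and connectivity unchanged). So its perimeter = 54.00 mm. Layer 55 is larger (54.00 vs 31.33 mm).

layer 55 (z = 16.5 mm)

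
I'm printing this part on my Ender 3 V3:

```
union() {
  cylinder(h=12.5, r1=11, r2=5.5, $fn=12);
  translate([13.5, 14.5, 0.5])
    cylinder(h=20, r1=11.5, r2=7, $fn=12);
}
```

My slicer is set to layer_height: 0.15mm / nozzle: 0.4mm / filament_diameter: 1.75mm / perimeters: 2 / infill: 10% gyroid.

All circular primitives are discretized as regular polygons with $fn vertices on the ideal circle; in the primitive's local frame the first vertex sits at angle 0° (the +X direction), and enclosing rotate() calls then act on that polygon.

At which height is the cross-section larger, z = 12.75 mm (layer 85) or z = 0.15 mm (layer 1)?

Layer 85 (z = 12.75): the cone does not reach this height (z outside [0, 12.5]); the cone at (13.5, 14.5): at t=0.613 of its height the radius interpolates to r₁+(r₂−r₁)t = 8.744, giving a regular 12-gon of that circumradius (area = (12/2)·8.744²·sin(360°/12) = 229.36 mm²); Combining (union): only the cone at (13.5, 14.5) is present, so the union is just that shape — area = 229.36 mm². So its area = 229.36 mm². Layer 1 (z = 0.15): the cone (r1=11→r2=5.5) has section circumradius 10.934 here — a regular 12-gon (area = (12/2)·10.934²·sin(360°/12) = 358.66 mm²); the cone at (13.5, 14.5) does not reach this height (z outside [0.5, 20.5]); Merging all regions: only the cone is present, so the union is just that shape — area = 358.66 mm². So its area = 358.66 mm². Layer 1 is larger (358.66 vs 229.36 mm²).

layer 1 (z = 0.15 mm)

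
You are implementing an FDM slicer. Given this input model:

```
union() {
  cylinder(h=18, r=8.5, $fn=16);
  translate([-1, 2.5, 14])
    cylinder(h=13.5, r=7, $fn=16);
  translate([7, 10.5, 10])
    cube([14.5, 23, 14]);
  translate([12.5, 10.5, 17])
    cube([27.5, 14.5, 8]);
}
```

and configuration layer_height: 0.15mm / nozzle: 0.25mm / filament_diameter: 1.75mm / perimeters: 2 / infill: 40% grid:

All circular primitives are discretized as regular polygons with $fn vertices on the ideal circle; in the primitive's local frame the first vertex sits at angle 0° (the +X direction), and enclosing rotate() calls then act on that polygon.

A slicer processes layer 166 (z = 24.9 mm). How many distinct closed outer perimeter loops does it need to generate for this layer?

At z = 24.9 mm: the cylinder is not intersected at this z (z outside [0, 18]); the r=7 cylinder at (-1, 2.5) gives a regular 16-gon of circumradius 7 (constant along its height); the cube at (7, 10.5) is absent (z outside [10, 24]); the cube at (12.5, 10.5) is present — its section is the full 27.5×14.5 rectangle; Taking the union: the 2 present regions are separate (no shared area or edge), so areas and boundary lengths simply add and each stays a separate island — 2 connected regions. The result has 2 disconnected regions.

2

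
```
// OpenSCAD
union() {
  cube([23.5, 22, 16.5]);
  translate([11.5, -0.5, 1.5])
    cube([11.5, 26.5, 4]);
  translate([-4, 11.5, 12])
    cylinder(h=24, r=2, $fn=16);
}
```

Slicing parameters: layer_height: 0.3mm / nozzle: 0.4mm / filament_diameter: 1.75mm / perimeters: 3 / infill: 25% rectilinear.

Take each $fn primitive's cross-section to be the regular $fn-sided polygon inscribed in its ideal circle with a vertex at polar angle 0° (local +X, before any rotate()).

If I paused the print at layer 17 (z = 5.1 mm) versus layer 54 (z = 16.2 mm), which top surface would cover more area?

layer 17 (z = 5.1 mm)

Layer 17 (z = 5.1): the cube (footprint 23.5×22) is included at this height (area 517.00 mm²); the 11.5×26.5 cube at (11.5, -0.5) contributes its full rectangle (area 304.75 mm²); the cylinder at (-4, 11.5) does not reach this height (z outside [12, 36]); Merging all regions: the regions partially overlap — summed areas 821.75 mm² minus the doubly-counted overlap 253.00 mm² gives 568.75 mm² — area = 568.75 mm². So its area = 568.75 mm². Layer 54 (z = 16.2): the 23.5×22 cube contributes its full rectangle (area 517.00 mm²); the cube at (11.5, -0.5) does not reach this height (z outside [1.5, 5.5]); the r=2 cylinder at (-4, 11.5) contributes a regular 16-gon of circumradius 2 (area = (16/2)·2.000²·sin(360°/16) = 12.25 mm²); Merging all regions: the 2 present regions are separate (no shared area or edge), so areas and boundary lengths simply add and each stays a separate island — area = 529.25 mm². So its area = 529.25 mm². Layer 17 is larger (568.75 vs 529.25 mm²).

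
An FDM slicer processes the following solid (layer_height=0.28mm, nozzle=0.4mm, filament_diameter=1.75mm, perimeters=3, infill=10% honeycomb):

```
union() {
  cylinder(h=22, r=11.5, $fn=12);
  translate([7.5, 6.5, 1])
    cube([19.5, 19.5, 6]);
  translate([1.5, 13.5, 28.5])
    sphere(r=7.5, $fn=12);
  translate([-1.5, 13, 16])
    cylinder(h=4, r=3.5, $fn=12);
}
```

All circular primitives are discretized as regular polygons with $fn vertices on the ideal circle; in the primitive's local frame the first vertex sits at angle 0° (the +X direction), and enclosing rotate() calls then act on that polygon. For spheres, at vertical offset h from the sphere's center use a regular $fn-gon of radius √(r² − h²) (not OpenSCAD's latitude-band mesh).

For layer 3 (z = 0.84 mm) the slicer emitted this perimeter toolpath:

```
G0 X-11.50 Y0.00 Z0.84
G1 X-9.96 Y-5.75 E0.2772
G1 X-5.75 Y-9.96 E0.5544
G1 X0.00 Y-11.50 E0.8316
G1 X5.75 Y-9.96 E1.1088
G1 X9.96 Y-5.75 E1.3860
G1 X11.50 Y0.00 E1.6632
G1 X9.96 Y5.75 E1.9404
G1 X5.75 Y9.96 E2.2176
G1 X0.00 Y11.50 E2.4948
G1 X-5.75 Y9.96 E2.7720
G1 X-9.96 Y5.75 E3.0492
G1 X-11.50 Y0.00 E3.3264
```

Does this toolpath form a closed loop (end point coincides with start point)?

yes

Start point (G0): (-11.50, 0.00). End point (last G1): the path returns to the start — closed.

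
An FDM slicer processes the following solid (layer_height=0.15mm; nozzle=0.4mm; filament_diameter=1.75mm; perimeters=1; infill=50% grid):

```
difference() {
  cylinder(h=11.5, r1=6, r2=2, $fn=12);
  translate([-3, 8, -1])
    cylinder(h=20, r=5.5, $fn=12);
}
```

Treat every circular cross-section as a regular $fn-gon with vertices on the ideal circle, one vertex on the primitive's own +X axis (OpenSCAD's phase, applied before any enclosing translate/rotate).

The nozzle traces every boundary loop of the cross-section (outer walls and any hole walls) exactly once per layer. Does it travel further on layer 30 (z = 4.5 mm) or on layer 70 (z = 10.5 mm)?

layer 30 (z = 4.5 mm)

Layer 30 (z = 4.5): the cone: at t=0.391 of its height the radius interpolates to r₁+(r₂−r₁)t = 4.435, giving a regular 12-gon of that circumradius (perimeter = 2·12·4.435·sin(180°/12) = 27.55 mm); the r=5.5 cylinder at (-3, 8) contributes a regular 12-gon of circumradius 5.5 (perimeter = 2·12·5.500·sin(180°/12) = 34.16 mm); After the difference (first − rest): starting from the cone, the r=5.5 cylinder at (-3, 8) partially overlaps it — only the 3.62 mm² overlap (of its 90.75 mm²) is removed, clipping the outline — boundary = 27.46 mm. So its perimeter = 27.46 mm. Layer 70 (z = 10.5): the cone (r1=6→r2=2) has section circumradius 2.348 here — a regular 12-gon (perimeter = 2·12·2.348·sin(180°/12) = 14.58 mm); the cylinder at (-3, 8): section is a regular 12-gon, circumradius r=5.5 (perimeter = 2·12·5.500·sin(180°/12) = 34.16 mm); Subtracting the remaining from the first: starting from the cone, the r=5.5 cylinder at (-3, 8) misses the remaining region (no effect) — boundary = 14.58 mm. So its perimeter = 14.58 mm. Layer 30 is larger (27.46 vs 14.58 mm).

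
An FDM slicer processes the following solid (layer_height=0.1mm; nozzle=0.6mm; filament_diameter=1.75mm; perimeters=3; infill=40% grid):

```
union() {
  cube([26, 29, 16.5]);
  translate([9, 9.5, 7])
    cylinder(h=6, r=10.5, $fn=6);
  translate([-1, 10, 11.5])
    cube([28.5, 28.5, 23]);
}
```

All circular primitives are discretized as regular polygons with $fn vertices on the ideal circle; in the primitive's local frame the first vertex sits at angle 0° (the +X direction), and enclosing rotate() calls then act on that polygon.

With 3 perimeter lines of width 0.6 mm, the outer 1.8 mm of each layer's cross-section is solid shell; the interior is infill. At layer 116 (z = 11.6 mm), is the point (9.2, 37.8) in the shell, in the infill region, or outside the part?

shell

At z = 11.6 mm: the 26×29 cube contributes its full rectangle; the r=10.5 cylinder at (9, 9.5) contributes a regular 6-gon of circumradius 10.5; the 28.5×28.5 cube at (-1, 10) contributes its full rectangle; Combining (union): the regions partially overlap (shared area 777.77 mm²), so overlapping operands fuse into one piece — 1 connected region. Overall, the cross-section is a single solid region. The nearest boundary edge runs (-1.00, 38.50)→(27.50, 38.50); distance from the point to it = 0.70 mm. The point is inside the cross-section, 0.70 mm from the nearest boundary — within the 1.8 mm shell band (3 × 0.6).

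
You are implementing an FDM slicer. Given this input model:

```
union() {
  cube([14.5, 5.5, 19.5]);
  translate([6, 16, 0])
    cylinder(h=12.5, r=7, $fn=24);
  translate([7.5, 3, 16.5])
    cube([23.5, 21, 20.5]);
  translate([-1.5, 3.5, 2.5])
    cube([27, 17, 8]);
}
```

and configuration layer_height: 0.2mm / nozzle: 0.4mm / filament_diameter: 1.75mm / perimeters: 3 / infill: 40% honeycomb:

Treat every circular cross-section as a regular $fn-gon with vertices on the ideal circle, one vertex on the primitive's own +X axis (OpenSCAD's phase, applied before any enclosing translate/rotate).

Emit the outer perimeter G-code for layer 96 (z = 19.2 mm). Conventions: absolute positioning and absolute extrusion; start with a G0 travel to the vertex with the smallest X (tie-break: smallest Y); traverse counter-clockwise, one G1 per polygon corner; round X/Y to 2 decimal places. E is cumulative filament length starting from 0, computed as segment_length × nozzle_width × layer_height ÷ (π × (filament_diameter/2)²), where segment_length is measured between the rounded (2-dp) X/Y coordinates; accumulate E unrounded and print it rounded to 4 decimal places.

At z = 19.2 mm: the cube (footprint 14.5×5.5) is included at this height; the cylinder at (6, 16) does not reach this height (z outside [0, 12.5]); the cube at (7.5, 3) (footprint 23.5×21) is included at this height; the cube at (-1.5, 3.5) does not reach this height (z outside [2.5, 10.5]); Combining (union): the regions partially overlap (shared area 17.50 mm²), so overlapping operands fuse into one piece — 1 connected region. The outline is a single polygon with 8 vertices. Extrusion per mm of travel: 0.4 × 0.2 / (π × 0.875²) = 0.033260. Accumulating E over each segment gives final E = 3.6586.

G0 X0.00 Y0.00 Z19.20
G1 X14.50 Y0.00 E0.4823
G1 X14.50 Y3.00 E0.5821
G1 X31.00 Y3.00 E1.1308
G1 X31.00 Y24.00 E1.8293
G1 X7.50 Y24.00 E2.6109
G1 X7.50 Y5.50 E3.2262
G1 X0.00 Y5.50 E3.4757
G1 X0.00 Y0.00 E3.6586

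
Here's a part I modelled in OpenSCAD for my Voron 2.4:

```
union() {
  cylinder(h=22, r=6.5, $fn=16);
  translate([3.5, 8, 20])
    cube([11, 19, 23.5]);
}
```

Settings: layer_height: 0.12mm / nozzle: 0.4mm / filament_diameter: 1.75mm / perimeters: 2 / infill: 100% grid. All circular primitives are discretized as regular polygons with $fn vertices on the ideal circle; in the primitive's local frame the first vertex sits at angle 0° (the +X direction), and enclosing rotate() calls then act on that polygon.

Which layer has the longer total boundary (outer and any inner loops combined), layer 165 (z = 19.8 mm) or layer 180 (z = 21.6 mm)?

Layer 165 (z = 19.8): the r=6.5 cylinder contributes a regular 16-gon of circumradius 6.5 (perimeter = 2·16·6.500·sin(180°/16) = 40.58 mm); the cube at (3.5, 8) does not reach this height (z outside [20, 43.5]); Combining (union): only the r=6.5 cylinder is present, so the union is just that shape — boundary = 40.58 mm. So its perimeter = 40.58 mm. Layer 180 (z = 21.6): the cylinder: section is a regular 16-gon, circumradius r=6.5 (perimeter = 2·16·6.500·sin(180°/16) = 40.58 mm); the cube at (3.5, 8) is present — its section is the full 11×19 rectangle (perimeter 60.00 mm); Combining (union): the 2 present regions are separate (no shared area or edge), so areas and boundary lengths simply add and each stays a separate island — boundary = 100.58 mm. So its perimeter = 100.58 mm. Layer 180 is larger (100.58 vs 40.58 mm).

layer 180 (z = 21.6 mm)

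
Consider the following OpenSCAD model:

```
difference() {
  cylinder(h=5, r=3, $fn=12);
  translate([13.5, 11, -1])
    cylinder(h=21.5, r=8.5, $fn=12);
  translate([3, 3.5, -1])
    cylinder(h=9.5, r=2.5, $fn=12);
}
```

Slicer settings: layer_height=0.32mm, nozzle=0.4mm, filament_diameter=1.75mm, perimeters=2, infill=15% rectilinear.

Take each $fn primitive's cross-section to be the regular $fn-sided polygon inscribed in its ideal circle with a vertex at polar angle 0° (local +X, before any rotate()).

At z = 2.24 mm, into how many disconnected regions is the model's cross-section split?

At z = 2.24 mm: the r=3 cylinder gives a regular 12-gon of circumradius 3 (constant along its height); the r=8.5 cylinder at (13.5, 11) contributes a regular 12-gon of circumradius 8.5; the r=2.5 cylinder at (3, 3.5) contributes a regular 12-gon of circumradius 2.5; Subtracting the remaining from the first: starting from the r=3 cylinder, the r=8.5 cylinder at (13.5, 11) misses the remaining region (no effect); the r=2.5 cylinder at (3, 3.5) partially overlaps it — only the 1.42 mm² overlap (of its 18.75 mm²) is removed, clipping the outline — 1 connected region. The result has 1 disconnected region.

1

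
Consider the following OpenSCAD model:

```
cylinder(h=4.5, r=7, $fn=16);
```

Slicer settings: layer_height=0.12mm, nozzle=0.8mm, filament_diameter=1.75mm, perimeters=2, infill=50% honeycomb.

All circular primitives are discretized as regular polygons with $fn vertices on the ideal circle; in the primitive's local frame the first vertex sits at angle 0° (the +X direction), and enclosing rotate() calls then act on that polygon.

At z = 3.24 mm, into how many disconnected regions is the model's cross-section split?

1

At z = 3.24 mm: the cylinder: section is a regular 16-gon, circumradius r=7. The result has 1 disconnected region.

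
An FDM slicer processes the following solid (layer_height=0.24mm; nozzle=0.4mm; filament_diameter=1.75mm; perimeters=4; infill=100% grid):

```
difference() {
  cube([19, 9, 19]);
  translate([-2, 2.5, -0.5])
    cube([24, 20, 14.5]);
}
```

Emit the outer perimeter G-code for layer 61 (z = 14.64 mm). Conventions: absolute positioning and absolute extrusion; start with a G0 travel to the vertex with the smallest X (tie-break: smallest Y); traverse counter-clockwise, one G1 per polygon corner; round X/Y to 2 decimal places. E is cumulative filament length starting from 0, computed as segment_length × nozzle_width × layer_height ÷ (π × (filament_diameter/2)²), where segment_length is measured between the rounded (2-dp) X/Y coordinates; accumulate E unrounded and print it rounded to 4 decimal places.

At z = 14.64 mm: the cube (footprint 19×9) is included at this height; the cube at (-2, 2.5) is absent (z outside [-0.5, 14]); Taking the first minus the rest: none of the subtracted shapes is present at this height, so the 19×9 cube is unchanged — 1 connected region. The outline is a single polygon with 4 vertices. Extrusion per mm of travel: 0.4 × 0.24 / (π × 0.875²) = 0.039912. Accumulating E over each segment gives final E = 2.2351.

G0 X0.00 Y0.00 Z14.64
G1 X19.00 Y0.00 E0.7583
G1 X19.00 Y9.00 E1.1175
G1 X0.00 Y9.00 E1.8759
G1 X0.00 Y0.00 E2.2351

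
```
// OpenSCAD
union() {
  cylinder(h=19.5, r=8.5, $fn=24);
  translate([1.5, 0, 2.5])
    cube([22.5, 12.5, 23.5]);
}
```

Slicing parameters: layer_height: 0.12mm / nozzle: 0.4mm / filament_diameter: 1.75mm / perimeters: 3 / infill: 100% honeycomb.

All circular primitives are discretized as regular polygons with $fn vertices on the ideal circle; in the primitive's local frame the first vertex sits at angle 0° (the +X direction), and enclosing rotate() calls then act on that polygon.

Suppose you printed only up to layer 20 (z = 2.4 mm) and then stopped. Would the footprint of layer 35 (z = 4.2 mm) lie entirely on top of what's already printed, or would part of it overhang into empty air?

Compare the two slices. At z = 2.4: the r=8.5 cylinder contributes a regular 24-gon of circumradius 8.5 (area = (24/2)·8.500²·sin(360°/24) = 224.40 mm²); the cube at (1.5, 0) is not intersected at this z (z outside [2.5, 26]); Combining (union): only the r=8.5 cylinder is present, so the union is just that shape — area = 224.40 mm². At z = 4.2: the r=8.5 cylinder contributes a regular 24-gon of circumradius 8.5 (area = (24/2)·8.500²·sin(360°/24) = 224.40 mm²); the cube at (1.5, 0) is present — its section is the full 22.5×12.5 rectangle (area 281.25 mm²); Merging all regions: the regions partially overlap — summed areas 505.65 mm² minus the doubly-counted overlap 43.50 mm² gives 462.15 mm² — area = 462.15 mm². Checking containment: at z = 4.2 the cross-section extends beyond the z = 2.4 cross-section by about 237.75 mm².

part overhangs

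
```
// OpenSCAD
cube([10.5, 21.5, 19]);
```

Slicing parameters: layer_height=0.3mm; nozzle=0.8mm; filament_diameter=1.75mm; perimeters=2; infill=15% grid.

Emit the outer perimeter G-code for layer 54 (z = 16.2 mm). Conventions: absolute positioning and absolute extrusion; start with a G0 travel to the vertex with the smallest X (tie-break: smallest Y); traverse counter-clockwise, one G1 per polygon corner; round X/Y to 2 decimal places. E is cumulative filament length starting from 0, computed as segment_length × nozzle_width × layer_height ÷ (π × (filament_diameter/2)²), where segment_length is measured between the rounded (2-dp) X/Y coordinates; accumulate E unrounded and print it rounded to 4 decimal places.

At z = 16.2 mm: the cube (footprint 10.5×21.5) is included at this height. The outline is a single polygon with 4 vertices. Extrusion per mm of travel: 0.8 × 0.3 / (π × 0.875²) = 0.099780. Accumulating E over each segment gives final E = 6.3859.

G0 X0.00 Y0.00 Z16.20
G1 X10.50 Y0.00 E1.0477
G1 X10.50 Y21.50 E3.1930
G1 X0.00 Y21.50 E4.2407
G1 X0.00 Y0.00 E6.3859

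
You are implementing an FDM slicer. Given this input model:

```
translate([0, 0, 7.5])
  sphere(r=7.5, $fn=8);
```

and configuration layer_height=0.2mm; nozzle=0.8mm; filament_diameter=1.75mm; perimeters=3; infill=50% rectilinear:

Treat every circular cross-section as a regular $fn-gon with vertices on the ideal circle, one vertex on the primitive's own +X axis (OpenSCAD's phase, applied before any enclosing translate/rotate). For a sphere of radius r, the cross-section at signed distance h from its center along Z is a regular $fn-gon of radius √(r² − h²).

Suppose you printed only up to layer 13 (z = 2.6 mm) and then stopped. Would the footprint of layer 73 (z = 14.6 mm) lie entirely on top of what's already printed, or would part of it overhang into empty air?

entirely on top

Compare the two slices. At z = 2.6: the r=7.5 sphere slices to a regular 8-gon of circumradius 5.678 (√(r²−h²) with h=4.9 from center) (area = (8/2)·5.678²·sin(360°/8) = 91.19 mm²). At z = 14.6: the sphere: section is a regular 8-gon, circumradius = √(r²−h²) = √(7.5²−7.1²) = 2.417 (area = (8/2)·2.417²·sin(360°/8) = 16.52 mm²). Checking containment: the cross-section at z = 14.6 is a subset of the cross-section at z = 2.6.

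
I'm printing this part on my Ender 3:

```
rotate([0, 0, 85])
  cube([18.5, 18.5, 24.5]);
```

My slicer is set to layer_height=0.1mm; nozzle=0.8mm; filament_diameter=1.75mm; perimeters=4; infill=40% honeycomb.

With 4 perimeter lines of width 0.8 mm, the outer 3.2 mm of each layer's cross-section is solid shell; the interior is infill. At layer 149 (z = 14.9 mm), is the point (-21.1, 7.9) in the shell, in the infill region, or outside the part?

outside

At z = 14.9 mm: the cube is present — its section is the full 18.5×18.5 rectangle; (rotated 85° about Z; rotation is an isometry so areas/perimeters/island counts are preserved). Overall, the cross-section is a single solid region. Undo the 85° rotation: the query point maps to (6.031, 21.708) in the un-rotated model frame. The nearest boundary edge runs (18.50, 18.50)→(0.00, 18.50); distance from the point to it = 3.21 mm. The point is not inside any of the regions above, so it lies outside the cross-section (3.21 mm from the nearest boundary).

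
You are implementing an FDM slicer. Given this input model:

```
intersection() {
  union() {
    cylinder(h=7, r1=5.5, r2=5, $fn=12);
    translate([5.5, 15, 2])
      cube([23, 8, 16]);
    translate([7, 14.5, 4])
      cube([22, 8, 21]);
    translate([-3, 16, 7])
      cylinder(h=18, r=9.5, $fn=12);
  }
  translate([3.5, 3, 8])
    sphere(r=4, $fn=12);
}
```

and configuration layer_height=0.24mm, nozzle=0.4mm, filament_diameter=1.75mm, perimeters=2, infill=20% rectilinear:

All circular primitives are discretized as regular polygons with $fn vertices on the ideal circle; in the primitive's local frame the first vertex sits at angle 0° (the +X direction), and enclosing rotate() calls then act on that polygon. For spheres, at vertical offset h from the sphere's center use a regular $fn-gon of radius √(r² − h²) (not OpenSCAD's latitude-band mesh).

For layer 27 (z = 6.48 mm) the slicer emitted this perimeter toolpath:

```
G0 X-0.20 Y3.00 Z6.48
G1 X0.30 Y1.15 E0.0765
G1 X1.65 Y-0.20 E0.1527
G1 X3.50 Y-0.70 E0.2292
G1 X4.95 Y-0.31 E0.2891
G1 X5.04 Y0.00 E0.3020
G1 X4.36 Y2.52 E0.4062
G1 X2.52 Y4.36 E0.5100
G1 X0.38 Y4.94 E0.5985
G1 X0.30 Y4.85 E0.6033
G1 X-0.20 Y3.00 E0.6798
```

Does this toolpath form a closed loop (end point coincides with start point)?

Start point (G0): (-0.20, 3.00). End point (last G1): the path returns to the start — closed.

yes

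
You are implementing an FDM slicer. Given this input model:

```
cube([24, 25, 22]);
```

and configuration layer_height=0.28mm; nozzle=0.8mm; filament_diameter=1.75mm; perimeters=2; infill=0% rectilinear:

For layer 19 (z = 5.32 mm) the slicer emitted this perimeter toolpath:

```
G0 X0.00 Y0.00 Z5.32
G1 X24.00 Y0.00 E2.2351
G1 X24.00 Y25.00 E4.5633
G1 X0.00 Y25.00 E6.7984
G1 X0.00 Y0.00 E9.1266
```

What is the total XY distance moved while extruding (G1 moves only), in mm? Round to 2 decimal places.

98.00 mm

Sum the Euclidean lengths of each G1 segment: total = 98.00 mm.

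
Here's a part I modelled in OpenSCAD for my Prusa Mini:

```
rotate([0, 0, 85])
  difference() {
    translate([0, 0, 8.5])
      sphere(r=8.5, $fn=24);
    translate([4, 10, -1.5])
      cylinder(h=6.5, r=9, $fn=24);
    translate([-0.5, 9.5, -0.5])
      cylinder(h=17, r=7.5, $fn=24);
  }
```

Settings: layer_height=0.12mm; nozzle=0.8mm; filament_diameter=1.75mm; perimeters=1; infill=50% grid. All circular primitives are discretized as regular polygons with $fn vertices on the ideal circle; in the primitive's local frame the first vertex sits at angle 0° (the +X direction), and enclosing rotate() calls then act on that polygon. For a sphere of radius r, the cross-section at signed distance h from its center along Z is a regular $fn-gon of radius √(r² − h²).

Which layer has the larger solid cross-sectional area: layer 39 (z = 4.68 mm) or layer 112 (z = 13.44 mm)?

Layer 39 (z = 4.68): the sphere: section is a regular 24-gon, circumradius = √(r²−h²) = √(8.5²−3.82²) = 7.593 (area = (24/2)·7.593²·sin(360°/24) = 179.07 mm²); the r=9 cylinder at (4, 10) contributes a regular 24-gon of circumradius 9 (area = (24/2)·9.000²·sin(360°/24) = 251.57 mm²); the r=7.5 cylinder at (-0.5, 9.5) gives a regular 24-gon of circumradius 7.5 (constant along its height) (area = (24/2)·7.500²·sin(360°/24) = 174.70 mm²); After the difference (first − rest): starting from the r=8.5 sphere (179.07 mm²), the r=9 cylinder at (4, 10) partially overlaps it — only the 49.41 mm² overlap (of its 251.57 mm²) is removed, clipping the outline; the r=7.5 cylinder at (-0.5, 9.5) partially overlaps it — only the 9.04 mm² overlap (of its 174.70 mm²) is removed, clipping the outline — area = 120.63 mm²; (whole slice rotated 85° about Z — lengths, areas and connectivity unchanged). So its area = 120.63 mm². Layer 112 (z = 13.44): the sphere: section is a regular 24-gon, circumradius = √(r²−h²) = √(8.5²−4.94²) = 6.917 (area = (24/2)·6.917²·sin(360°/24) = 148.60 mm²); the cylinder at (4, 10) is absent (z outside [-1.5, 5]); the r=7.5 cylinder at (-0.5, 9.5) contributes a regular 24-gon of circumradius 7.5 (area = (24/2)·7.500²·sin(360°/24) = 174.70 mm²); After the difference (first − rest): starting from the r=8.5 sphere (148.60 mm²), the r=7.5 cylinder at (-0.5, 9.5) partially overlaps it — only the 35.78 mm² overlap (of its 174.70 mm²) is removed, clipping the outline — area = 112.82 mm²; (whole slice rotated 85° about Z — lengths, areas and connectivity unchanged). So its area = 112.82 mm². Layer 39 is larger (120.63 vs 112.82 mm²).

layer 39 (z = 4.68 mm)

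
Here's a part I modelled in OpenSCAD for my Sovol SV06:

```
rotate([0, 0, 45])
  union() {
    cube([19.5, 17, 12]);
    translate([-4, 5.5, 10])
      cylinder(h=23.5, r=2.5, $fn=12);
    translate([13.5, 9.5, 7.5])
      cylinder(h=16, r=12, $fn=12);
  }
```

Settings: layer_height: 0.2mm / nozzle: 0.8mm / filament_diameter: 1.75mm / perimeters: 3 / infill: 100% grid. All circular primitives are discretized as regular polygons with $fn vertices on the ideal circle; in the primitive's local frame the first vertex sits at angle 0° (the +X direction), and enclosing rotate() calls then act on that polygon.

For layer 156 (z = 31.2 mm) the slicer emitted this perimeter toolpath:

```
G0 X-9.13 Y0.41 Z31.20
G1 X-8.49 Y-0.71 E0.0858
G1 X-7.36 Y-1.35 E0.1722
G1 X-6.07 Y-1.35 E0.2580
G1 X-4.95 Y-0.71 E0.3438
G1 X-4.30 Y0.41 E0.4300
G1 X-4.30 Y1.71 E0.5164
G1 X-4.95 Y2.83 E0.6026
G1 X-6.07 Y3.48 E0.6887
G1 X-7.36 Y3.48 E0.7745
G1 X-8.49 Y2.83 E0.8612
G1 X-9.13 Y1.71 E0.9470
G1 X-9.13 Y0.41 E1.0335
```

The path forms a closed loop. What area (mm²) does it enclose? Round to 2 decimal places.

Apply the shoelace formula to the sequence of (X, Y) vertices; enclosed area = 18.77 mm².

18.77 mm²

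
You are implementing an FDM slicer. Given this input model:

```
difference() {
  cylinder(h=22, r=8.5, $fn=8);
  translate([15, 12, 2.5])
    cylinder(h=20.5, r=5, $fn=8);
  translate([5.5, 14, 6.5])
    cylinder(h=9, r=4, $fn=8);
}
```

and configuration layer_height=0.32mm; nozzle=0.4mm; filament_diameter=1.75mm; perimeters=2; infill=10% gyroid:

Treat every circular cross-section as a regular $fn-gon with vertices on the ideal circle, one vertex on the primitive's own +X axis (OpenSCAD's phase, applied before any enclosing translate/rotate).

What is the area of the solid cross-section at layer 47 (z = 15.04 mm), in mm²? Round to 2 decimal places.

204.35 mm²

At z = 15.04 mm: the r=8.5 cylinder gives a regular 8-gon of circumradius 8.5 (constant along its height) (area = (8/2)·8.500²·sin(360°/8) = 204.35 mm²); the cylinder at (15, 12): section is a regular 8-gon, circumradius r=5 (area = (8/2)·5.000²·sin(360°/8) = 70.71 mm²); the r=4 cylinder at (5.5, 14) contributes a regular 8-gon of circumradius 4 (area = (8/2)·4.000²·sin(360°/8) = 45.25 mm²); Subtracting the remaining from the first: starting from the r=8.5 cylinder (204.35 mm²), the r=5 cylinder at (15, 12) misses the remaining region (no effect); the r=4 cylinder at (5.5, 14) misses the remaining region (no effect) — area = 204.35 mm². Overall, the cross-section is a single solid region. Net area = 204.35 mm².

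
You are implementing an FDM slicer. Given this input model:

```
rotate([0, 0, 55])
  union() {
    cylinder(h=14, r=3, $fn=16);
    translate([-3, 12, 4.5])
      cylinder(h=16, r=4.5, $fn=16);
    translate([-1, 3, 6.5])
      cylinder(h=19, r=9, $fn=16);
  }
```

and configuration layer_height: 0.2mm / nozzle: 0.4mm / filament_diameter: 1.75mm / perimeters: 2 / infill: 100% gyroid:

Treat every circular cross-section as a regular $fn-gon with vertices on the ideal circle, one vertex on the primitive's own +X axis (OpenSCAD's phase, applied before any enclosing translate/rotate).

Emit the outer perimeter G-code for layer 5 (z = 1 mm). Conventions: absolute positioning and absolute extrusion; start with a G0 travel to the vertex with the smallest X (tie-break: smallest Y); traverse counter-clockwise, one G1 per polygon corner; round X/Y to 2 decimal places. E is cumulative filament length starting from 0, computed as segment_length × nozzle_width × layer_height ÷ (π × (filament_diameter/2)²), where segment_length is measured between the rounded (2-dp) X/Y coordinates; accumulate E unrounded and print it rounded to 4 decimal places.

At z = 1 mm: the cylinder: section is a regular 16-gon, circumradius r=3; the cylinder at (-3, 12) does not reach this height (z outside [4.5, 20.5]); the cylinder at (-1, 3) is absent (z outside [6.5, 25.5]); Merging all regions: only the r=3 cylinder is present, so the union is just that shape — 1 connected region; (rotated 55° about Z; rotation is an isometry so areas/perimeters/island counts are preserved). The outline is a single polygon with 16 vertices. Extrusion per mm of travel: 0.4 × 0.2 / (π × 0.875²) = 0.033260. Accumulating E over each segment gives final E = 0.6228.

G0 X-2.95 Y-0.52 Z1.00
G1 X-2.53 Y-1.61 E0.0389
G1 X-1.72 Y-2.46 E0.0779
G1 X-0.65 Y-2.93 E0.1168
G1 X0.52 Y-2.95 E0.1557
G1 X1.61 Y-2.53 E0.1945
G1 X2.46 Y-1.72 E0.2336
G1 X2.93 Y-0.65 E0.2725
G1 X2.95 Y0.52 E0.3114
G1 X2.53 Y1.61 E0.3502
G1 X1.72 Y2.46 E0.3893
G1 X0.65 Y2.93 E0.4282
G1 X-0.52 Y2.95 E0.4671
G1 X-1.61 Y2.53 E0.5059
G1 X-2.46 Y1.72 E0.5450
G1 X-2.93 Y0.65 E0.5839
G1 X-2.95 Y-0.52 E0.6228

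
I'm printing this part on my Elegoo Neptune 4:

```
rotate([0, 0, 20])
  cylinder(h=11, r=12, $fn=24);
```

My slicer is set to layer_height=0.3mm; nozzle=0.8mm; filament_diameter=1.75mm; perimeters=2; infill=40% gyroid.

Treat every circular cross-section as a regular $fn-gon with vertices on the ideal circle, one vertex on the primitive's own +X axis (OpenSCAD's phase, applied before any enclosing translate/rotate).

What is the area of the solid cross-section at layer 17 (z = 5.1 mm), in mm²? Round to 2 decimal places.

At z = 5.1 mm: the r=12 cylinder contributes a regular 24-gon of circumradius 12 (area = (24/2)·12.000²·sin(360°/24) = 447.24 mm²); (rotated 20° about Z; rotation is an isometry so areas/perimeters/island counts are preserved). Overall, the cross-section is a single solid region. Net area = 447.24 mm².

447.24 mm²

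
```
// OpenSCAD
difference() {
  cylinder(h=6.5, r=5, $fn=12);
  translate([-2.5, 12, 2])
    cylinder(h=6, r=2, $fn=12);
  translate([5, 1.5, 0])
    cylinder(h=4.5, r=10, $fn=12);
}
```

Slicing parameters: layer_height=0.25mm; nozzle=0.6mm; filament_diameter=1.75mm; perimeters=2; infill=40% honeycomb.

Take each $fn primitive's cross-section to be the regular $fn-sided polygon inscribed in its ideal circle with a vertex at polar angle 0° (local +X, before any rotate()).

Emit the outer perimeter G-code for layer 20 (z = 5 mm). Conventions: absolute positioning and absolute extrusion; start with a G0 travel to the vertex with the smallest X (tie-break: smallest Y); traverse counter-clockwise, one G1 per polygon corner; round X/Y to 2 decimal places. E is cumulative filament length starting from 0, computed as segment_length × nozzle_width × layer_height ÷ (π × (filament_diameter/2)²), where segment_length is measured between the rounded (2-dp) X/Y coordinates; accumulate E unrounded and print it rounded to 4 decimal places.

At z = 5 mm: the r=5 cylinder contributes a regular 12-gon of circumradius 5; the r=2 cylinder at (-2.5, 12) contributes a regular 12-gon of circumradius 2; the cylinder at (5, 1.5) is not intersected at this z (z outside [0, 4.5]); After the difference (first − rest): starting from the r=5 cylinder, the r=2 cylinder at (-2.5, 12) misses the remaining region (no effect) — 1 connected region. The outline is a single polygon with 12 vertices. Extrusion per mm of travel: 0.6 × 0.25 / (π × 0.875²) = 0.062363. Accumulating E over each segment gives final E = 1.9369.

G0 X-5.00 Y0.00 Z5.00
G1 X-4.33 Y-2.50 E0.1614
G1 X-2.50 Y-4.33 E0.3228
G1 X0.00 Y-5.00 E0.4842
G1 X2.50 Y-4.33 E0.6456
G1 X4.33 Y-2.50 E0.8070
G1 X5.00 Y0.00 E0.9684
G1 X4.33 Y2.50 E1.1298
G1 X2.50 Y4.33 E1.2912
G1 X0.00 Y5.00 E1.4526
G1 X-2.50 Y4.33 E1.6140
G1 X-4.33 Y2.50 E1.7754
G1 X-5.00 Y0.00 E1.9369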